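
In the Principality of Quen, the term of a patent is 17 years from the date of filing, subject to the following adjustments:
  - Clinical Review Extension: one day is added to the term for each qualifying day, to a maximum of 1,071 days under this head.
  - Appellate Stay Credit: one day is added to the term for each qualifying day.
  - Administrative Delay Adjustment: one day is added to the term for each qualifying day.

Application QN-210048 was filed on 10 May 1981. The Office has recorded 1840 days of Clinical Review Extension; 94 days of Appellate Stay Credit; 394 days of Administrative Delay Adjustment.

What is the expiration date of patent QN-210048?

Base term: filing date + 17 years → 10 May 1998.
Clinical Review Extension: 1840 days claimed exceeds the 1071-day cap, so +1071 days → 15 April 2001.
Appellate Stay Credit: +94 days → 18 July 2001.
Administrative Delay Adjustment: +394 days → 16 August 2002.

2002-08-16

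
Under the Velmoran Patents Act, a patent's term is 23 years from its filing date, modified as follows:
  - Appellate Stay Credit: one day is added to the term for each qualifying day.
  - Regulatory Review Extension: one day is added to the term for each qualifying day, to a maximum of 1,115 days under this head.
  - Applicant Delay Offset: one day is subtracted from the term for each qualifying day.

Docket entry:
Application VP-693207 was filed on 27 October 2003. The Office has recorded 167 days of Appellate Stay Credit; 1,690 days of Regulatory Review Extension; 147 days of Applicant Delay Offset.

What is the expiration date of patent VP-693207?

Base term: filing date + 23 years → 27 October 2026.
Appellate Stay Credit: +167 days → 12 April 2027.
Regulatory Review Extension: 1690 days claimed exceeds the 1115-day cap, so +1115 days → 1 May 2030.
Applicant Delay Offset: −147 days → 5 December 2029.

2029-12-05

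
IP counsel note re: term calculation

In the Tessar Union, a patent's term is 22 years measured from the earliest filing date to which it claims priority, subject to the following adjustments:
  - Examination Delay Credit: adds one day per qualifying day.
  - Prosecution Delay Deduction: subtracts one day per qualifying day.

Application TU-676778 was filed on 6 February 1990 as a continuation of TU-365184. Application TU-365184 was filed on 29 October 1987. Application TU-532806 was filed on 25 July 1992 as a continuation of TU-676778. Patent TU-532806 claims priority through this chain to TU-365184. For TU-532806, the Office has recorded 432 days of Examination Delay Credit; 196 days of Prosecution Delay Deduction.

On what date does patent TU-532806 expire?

Earliest priority filing: 29 October 1987.
Base term: 29 October 1987 + 22 years → 29 October 2009.
Examination Delay Credit: +432 days → 4 January 2011.
Prosecution Delay Deduction: −196 days → 22 June 2010.

June 22, 2010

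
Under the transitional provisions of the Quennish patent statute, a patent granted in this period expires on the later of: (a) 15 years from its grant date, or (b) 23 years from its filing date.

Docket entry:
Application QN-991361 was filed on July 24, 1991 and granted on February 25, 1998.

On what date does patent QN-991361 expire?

July 24, 2014

(a) grant + 15 years → 25 February 2013.
(b) filing + 23 years → 24 July 2014.
Later of the two: 24 July 2014.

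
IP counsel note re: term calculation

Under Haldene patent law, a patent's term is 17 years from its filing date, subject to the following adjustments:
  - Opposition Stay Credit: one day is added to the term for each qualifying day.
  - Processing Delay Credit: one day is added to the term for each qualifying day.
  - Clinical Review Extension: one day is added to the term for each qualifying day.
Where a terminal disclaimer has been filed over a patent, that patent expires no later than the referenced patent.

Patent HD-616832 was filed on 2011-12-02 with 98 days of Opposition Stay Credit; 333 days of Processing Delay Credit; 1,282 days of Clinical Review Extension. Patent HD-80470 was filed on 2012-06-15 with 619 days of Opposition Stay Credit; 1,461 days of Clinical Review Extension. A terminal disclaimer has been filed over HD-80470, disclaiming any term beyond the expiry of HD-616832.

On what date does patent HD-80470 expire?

Natural term of HD-80470:
  Base: filing + 17 years → 15 June 2029.
  Opposition Stay Credit: +619 days → 24 February 2031.
  Clinical Review Extension: +1461 days → 24 February 2035.
Expiry of referenced patent HD-616832:
  Base: filing + 17 years → 2 December 2028.
  Opposition Stay Credit: +98 days → 10 March 2029.
  Processing Delay Credit: +333 days → 6 February 2030.
  Clinical Review Extension: +1282 days → 11 August 2033.
Terminal disclaimer: HD-80470 expires on the earlier of 24 February 2035 and 11 August 2033.

August 11, 2033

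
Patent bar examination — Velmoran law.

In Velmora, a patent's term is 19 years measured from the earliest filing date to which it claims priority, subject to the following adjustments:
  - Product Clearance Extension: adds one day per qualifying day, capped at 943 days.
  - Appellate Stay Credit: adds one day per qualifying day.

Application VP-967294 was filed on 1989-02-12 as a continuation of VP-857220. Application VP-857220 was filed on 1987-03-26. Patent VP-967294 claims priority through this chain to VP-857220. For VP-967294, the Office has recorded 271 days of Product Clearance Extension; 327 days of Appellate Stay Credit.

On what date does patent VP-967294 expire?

November 14, 2007

Earliest priority filing: 26 March 1987.
Base term: 26 March 1987 + 19 years → 26 March 2006.
Product Clearance Extension: 271 days (within the 943-day cap) → +271 days → 22 December 2006.
Appellate Stay Credit: +327 days → 14 November 2007.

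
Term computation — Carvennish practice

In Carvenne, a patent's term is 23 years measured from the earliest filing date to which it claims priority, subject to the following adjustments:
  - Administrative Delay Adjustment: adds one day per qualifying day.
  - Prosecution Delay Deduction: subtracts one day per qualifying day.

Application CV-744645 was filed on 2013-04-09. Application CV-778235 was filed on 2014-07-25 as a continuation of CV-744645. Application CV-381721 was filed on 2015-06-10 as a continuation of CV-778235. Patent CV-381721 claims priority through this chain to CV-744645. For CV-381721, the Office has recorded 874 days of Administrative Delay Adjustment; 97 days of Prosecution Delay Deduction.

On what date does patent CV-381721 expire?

Earliest priority filing: 9 April 2013.
Base term: 9 April 2013 + 23 years → 9 April 2036.
Administrative Delay Adjustment: +874 days → 31 August 2038.
Prosecution Delay Deduction: −97 days → 26 May 2038.

May 26, 2038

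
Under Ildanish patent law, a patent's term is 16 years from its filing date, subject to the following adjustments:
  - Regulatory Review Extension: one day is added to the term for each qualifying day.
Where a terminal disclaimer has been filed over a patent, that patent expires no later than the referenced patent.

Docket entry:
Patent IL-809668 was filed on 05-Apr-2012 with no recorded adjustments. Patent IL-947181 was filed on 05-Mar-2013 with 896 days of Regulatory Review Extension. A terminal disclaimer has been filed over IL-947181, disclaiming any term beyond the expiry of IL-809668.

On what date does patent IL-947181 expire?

Natural term of IL-947181:
  Base: filing + 16 years → 5 March 2029.
  Regulatory Review Extension: +896 days → 18 August 2031.
Expiry of referenced patent IL-809668:
  Base: filing + 16 years → 5 April 2028.
Terminal disclaimer: IL-947181 expires on the earlier of 18 August 2031 and 5 April 2028.

April 5, 2028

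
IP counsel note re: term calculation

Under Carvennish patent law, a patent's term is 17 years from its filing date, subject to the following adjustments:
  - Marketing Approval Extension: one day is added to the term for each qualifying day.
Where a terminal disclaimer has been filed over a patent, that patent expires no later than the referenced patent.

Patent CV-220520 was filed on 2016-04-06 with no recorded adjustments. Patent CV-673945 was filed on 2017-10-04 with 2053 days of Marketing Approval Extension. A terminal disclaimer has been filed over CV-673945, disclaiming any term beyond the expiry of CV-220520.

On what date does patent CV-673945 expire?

Natural term of CV-673945:
  Base: filing + 17 years → 4 October 2034.
  Marketing Approval Extension: +2053 days → 18 May 2040.
Expiry of referenced patent CV-220520:
  Base: filing + 17 years → 6 April 2033.
Terminal disclaimer: CV-673945 expires on the earlier of 18 May 2040 and 6 April 2033.

2033-04-06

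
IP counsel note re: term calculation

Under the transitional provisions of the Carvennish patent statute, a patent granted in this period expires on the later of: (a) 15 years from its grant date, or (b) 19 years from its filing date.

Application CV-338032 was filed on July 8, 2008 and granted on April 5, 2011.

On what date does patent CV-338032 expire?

July 8, 2027

(a) grant + 15 years → 5 April 2026.
(b) filing + 19 years → 8 July 2027.
Later of the two: 8 July 2027.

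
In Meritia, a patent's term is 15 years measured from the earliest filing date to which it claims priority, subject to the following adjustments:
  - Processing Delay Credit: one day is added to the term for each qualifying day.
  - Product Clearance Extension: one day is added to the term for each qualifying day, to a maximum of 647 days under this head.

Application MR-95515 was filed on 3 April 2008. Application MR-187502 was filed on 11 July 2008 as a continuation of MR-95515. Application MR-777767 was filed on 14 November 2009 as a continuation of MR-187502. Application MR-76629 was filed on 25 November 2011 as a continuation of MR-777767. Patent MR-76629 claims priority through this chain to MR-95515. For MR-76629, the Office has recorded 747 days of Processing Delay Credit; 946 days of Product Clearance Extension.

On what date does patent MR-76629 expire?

Earliest priority filing: 3 April 2008.
Base term: 3 April 2008 + 15 years → 3 April 2023.
Processing Delay Credit: +747 days → 19 April 2025.
Product Clearance Extension: 946 days claimed exceeds the 647-day cap, so +647 days → 26 January 2027.

January 26, 2027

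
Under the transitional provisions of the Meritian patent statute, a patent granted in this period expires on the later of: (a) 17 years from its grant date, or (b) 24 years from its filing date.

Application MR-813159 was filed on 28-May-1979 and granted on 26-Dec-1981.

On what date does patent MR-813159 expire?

(a) grant + 17 years → 26 December 1998.
(b) filing + 24 years → 28 May 2003.
Later of the two: 28 May 2003.

May 28, 2003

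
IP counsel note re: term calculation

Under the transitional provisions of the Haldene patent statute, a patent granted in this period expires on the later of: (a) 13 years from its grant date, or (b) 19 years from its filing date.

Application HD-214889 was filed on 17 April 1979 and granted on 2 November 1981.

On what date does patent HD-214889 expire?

(a) grant + 13 years → 2 November 1994.
(b) filing + 19 years → 17 April 1998.
Later of the two: 17 April 1998.

1998-04-17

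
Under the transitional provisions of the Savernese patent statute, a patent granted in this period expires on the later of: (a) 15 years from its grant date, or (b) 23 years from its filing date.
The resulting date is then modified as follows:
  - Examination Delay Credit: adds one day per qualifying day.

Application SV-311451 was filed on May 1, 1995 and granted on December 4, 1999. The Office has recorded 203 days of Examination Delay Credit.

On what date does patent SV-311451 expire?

(a) grant + 15 years → 4 December 2014.
(b) filing + 23 years → 1 May 2018.
Later of the two: 1 May 2018.
Examination Delay Credit: +203 days → 20 November 2018.

2018-11-20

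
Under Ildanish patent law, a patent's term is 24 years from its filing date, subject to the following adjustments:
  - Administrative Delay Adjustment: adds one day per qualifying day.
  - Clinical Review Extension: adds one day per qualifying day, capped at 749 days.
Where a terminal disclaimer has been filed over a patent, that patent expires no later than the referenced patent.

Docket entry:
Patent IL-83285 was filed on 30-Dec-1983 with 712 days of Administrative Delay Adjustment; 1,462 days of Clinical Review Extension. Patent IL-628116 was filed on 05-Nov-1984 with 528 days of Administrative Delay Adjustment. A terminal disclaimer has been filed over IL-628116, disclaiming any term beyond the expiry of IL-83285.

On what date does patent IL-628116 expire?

Natural term of IL-628116:
  Base: filing + 24 years → 5 November 2008.
  Administrative Delay Adjustment: +528 days → 17 April 2010.
Expiry of referenced patent IL-83285:
  Base: filing + 24 years → 30 December 2007.
  Administrative Delay Adjustment: +712 days → 11 December 2009.
  Clinical Review Extension: 1462 days claimed exceeds the 749-day cap, so +749 days → 30 December 2011.
Terminal disclaimer: IL-628116 expires on the earlier of 17 April 2010 and 30 December 2011.

2010-04-17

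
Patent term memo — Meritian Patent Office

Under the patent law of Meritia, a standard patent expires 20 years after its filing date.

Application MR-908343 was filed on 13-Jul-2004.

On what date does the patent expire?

2024-07-13

Filing date + 20 years → 13 July 2024.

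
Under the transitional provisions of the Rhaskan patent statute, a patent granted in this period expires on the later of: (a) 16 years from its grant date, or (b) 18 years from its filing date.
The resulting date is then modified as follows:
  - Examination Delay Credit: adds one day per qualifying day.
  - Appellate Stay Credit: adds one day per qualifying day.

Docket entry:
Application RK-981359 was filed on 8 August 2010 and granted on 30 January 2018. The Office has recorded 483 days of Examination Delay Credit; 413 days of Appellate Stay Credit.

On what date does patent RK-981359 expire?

2036-07-14

(a) grant + 16 years → 30 January 2034.
(b) filing + 18 years → 8 August 2028.
Later of the two: 30 January 2034.
Examination Delay Credit: +483 days → 28 May 2035.
Appellate Stay Credit: +413 days → 14 July 2036.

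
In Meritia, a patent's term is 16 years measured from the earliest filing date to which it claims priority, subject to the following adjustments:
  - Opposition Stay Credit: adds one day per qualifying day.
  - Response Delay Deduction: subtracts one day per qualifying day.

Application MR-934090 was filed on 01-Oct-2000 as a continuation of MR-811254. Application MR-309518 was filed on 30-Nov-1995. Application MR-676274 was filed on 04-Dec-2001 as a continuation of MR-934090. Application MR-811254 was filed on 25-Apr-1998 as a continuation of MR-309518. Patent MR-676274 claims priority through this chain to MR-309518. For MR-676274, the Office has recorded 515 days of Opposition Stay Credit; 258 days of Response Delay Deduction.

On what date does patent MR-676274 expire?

Earliest priority filing: 30 November 1995.
Base term: 30 November 1995 + 16 years → 30 November 2011.
Opposition Stay Credit: +515 days → 28 April 2013.
Response Delay Deduction: −258 days → 13 August 2012.

August 13, 2012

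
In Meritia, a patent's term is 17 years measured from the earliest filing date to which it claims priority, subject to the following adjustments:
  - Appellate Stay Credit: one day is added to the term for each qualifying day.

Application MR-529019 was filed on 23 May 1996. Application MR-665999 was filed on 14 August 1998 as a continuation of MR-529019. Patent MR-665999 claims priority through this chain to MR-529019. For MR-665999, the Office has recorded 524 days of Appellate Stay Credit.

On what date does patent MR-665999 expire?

Earliest priority filing: 23 May 1996.
Base term: 23 May 1996 + 17 years → 23 May 2013.
Appellate Stay Credit: +524 days → 29 October 2014.

2014-10-29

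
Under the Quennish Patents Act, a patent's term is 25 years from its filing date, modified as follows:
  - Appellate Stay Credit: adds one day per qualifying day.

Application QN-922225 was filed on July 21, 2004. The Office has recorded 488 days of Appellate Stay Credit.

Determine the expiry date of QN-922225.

2030-11-21

Base term: filing date + 25 years → 21 July 2029.
Appellate Stay Credit: +488 days → 21 November 2030.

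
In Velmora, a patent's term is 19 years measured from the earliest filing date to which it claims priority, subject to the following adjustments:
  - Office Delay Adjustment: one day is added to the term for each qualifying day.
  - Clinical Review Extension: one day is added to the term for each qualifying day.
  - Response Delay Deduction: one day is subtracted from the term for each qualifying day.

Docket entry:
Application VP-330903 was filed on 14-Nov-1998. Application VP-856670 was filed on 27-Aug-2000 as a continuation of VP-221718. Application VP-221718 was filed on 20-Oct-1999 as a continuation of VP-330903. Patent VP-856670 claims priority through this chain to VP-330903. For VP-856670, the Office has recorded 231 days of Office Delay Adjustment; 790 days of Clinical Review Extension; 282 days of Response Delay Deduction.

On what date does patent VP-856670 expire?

November 23, 2019

Earliest priority filing: 14 November 1998.
Base term: 14 November 1998 + 19 years → 14 November 2017.
Office Delay Adjustment: +231 days → 3 July 2018.
Clinical Review Extension: +790 days → 31 August 2020.
Response Delay Deduction: −282 days → 23 November 2019.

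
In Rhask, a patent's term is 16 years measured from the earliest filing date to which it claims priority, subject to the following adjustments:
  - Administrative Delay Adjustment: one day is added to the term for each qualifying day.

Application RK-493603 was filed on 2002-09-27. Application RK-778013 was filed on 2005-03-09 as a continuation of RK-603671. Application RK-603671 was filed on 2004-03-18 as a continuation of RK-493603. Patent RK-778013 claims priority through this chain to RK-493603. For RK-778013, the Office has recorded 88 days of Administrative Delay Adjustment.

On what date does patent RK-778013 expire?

Earliest priority filing: 27 September 2002.
Base term: 27 September 2002 + 16 years → 27 September 2018.
Administrative Delay Adjustment: +88 days → 24 December 2018.

December 24, 2018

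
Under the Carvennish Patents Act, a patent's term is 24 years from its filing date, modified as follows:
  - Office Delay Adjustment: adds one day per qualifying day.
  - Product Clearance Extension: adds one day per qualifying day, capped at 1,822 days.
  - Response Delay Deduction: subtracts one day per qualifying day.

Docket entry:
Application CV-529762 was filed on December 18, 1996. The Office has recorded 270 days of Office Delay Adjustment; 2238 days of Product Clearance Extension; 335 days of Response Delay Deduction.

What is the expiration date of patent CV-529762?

2025-10-10

Base term: filing date + 24 years → 18 December 2020.
Office Delay Adjustment: +270 days → 14 September 2021.
Product Clearance Extension: 2238 days claimed exceeds the 1822-day cap, so +1822 days → 10 September 2026.
Response Delay Deduction: −335 days → 10 October 2025.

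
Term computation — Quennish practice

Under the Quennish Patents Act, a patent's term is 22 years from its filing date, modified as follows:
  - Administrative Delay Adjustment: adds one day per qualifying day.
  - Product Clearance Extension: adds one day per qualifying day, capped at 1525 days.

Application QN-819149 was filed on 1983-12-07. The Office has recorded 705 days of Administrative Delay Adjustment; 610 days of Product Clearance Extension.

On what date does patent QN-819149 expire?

Base term: filing date + 22 years → 7 December 2005.
Administrative Delay Adjustment: +705 days → 12 November 2007.
Product Clearance Extension: 610 days (within the 1525-day cap) → +610 days → 14 July 2009.

2009-07-14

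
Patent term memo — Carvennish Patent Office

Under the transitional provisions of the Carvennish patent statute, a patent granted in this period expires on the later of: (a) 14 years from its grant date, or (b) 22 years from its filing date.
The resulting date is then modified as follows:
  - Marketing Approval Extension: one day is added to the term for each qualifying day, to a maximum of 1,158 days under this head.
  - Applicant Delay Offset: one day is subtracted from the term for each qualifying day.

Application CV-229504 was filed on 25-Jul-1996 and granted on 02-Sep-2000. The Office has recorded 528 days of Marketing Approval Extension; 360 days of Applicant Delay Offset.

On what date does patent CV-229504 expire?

(a) grant + 14 years → 2 September 2014.
(b) filing + 22 years → 25 July 2018.
Later of the two: 25 July 2018.
Marketing Approval Extension: 528 days (within the 1158-day cap) → +528 days → 4 January 2020.
Applicant Delay Offset: −360 days → 9 January 2019.

January 9, 2019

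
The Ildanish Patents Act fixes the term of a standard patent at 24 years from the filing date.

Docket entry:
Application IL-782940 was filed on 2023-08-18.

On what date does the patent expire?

2047-08-18

Filing date + 24 years → 18 August 2047.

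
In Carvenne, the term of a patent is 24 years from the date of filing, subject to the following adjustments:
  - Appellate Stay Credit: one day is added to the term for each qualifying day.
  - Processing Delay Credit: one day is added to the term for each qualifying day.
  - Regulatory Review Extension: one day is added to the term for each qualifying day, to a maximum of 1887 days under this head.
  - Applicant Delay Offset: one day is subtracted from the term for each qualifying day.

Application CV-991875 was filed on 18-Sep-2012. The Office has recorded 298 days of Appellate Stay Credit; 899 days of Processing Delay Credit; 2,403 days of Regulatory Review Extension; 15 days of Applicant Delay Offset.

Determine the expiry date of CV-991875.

2045-02-12

Base term: filing date + 24 years → 18 September 2036.
Appellate Stay Credit: +298 days → 13 July 2037.
Processing Delay Credit: +899 days → 29 December 2039.
Regulatory Review Extension: 2403 days claimed exceeds the 1887-day cap, so +1887 days → 27 February 2045.
Applicant Delay Offset: −15 days → 12 February 2045.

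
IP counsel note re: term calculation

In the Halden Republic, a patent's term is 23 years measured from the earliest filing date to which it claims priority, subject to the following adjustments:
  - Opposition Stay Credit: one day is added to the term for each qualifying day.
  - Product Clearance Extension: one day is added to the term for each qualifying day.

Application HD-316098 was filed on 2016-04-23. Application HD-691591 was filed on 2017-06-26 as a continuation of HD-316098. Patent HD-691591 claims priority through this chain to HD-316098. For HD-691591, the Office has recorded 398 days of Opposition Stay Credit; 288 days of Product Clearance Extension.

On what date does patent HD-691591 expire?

2041-03-09

Earliest priority filing: 23 April 2016.
Base term: 23 April 2016 + 23 years → 23 April 2039.
Opposition Stay Credit: +398 days → 25 May 2040.
Product Clearance Extension: +288 days → 9 March 2041.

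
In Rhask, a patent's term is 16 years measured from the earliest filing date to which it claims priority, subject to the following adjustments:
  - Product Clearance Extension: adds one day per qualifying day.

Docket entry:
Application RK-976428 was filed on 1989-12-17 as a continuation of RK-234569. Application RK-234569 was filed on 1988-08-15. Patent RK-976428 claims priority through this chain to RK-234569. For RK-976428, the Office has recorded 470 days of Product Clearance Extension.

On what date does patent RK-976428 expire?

2005-11-28

Earliest priority filing: 15 August 1988.
Base term: 15 August 1988 + 16 years → 15 August 2004.
Product Clearance Extension: +470 days → 28 November 2005.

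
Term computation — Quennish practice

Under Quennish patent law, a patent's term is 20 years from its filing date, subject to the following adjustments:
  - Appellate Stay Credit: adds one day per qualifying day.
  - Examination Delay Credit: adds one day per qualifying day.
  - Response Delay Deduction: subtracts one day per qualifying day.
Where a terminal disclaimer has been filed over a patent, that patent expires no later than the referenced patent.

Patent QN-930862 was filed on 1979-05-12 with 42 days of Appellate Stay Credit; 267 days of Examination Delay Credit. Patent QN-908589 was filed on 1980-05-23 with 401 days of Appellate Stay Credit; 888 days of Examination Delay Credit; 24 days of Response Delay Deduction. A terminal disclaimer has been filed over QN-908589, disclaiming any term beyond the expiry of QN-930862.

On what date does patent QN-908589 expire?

Natural term of QN-908589:
  Base: filing + 20 years → 23 May 2000.
  Appellate Stay Credit: +401 days → 28 June 2001.
  Examination Delay Credit: +888 days → 3 December 2003.
  Response Delay Deduction: −24 days → 9 November 2003.
Expiry of referenced patent QN-930862:
  Base: filing + 20 years → 12 May 1999.
  Appellate Stay Credit: +42 days → 23 June 1999.
  Examination Delay Credit: +267 days → 16 March 2000.
Terminal disclaimer: QN-908589 expires on the earlier of 9 November 2003 and 16 March 2000.

March 16, 2000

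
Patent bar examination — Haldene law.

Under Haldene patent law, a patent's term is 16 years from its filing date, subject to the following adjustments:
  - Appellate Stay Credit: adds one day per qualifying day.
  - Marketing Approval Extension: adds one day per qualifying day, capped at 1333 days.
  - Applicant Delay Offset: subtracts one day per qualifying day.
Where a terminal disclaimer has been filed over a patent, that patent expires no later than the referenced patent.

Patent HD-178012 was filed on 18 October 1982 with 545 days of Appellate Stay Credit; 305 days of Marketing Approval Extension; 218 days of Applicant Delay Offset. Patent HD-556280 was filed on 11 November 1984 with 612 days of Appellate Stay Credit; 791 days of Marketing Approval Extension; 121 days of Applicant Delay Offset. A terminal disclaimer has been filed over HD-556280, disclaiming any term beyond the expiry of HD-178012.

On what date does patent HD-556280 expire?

Natural term of HD-556280:
  Base: filing + 16 years → 11 November 2000.
  Appellate Stay Credit: +612 days → 16 July 2002.
  Marketing Approval Extension: 791 days (within the 1333-day cap) → +791 days → 14 September 2004.
  Applicant Delay Offset: −121 days → 16 May 2004.
Expiry of referenced patent HD-178012:
  Base: filing + 16 years → 18 October 1998.
  Appellate Stay Credit: +545 days → 15 April 2000.
  Marketing Approval Extension: 305 days (within the 1333-day cap) → +305 days → 14 February 2001.
  Applicant Delay Offset: −218 days → 11 July 2000.
Terminal disclaimer: HD-556280 expires on the earlier of 16 May 2004 and 11 July 2000.

2000-07-11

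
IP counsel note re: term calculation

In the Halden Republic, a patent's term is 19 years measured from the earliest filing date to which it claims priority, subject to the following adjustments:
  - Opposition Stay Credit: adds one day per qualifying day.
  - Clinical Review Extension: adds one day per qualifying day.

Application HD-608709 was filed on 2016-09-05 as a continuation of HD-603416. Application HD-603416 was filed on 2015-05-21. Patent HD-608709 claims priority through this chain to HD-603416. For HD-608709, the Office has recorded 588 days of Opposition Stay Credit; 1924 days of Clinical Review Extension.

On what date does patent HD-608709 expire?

2041-04-06

Earliest priority filing: 21 May 2015.
Base term: 21 May 2015 + 19 years → 21 May 2034.
Opposition Stay Credit: +588 days → 30 December 2035.
Clinical Review Extension: +1924 days → 6 April 2041.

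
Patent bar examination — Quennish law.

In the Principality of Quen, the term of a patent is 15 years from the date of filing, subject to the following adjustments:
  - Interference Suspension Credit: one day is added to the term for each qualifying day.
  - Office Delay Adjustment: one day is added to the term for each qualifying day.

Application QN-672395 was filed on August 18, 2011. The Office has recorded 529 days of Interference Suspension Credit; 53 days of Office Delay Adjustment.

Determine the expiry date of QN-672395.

March 22, 2028

Base term: filing date + 15 years → 18 August 2026.
Interference Suspension Credit: +529 days → 29 January 2028.
Office Delay Adjustment: +53 days → 22 March 2028.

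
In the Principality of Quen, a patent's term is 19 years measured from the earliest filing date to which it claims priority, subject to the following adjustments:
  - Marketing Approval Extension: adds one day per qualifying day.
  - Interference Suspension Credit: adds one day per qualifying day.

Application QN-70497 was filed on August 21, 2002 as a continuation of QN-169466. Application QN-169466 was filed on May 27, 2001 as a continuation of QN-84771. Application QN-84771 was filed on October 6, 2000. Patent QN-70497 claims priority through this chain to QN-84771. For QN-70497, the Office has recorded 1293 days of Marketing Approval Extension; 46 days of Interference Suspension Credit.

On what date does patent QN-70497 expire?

Earliest priority filing: 6 October 2000.
Base term: 6 October 2000 + 19 years → 6 October 2019.
Marketing Approval Extension: +1293 days → 21 April 2023.
Interference Suspension Credit: +46 days → 6 June 2023.

June 6, 2023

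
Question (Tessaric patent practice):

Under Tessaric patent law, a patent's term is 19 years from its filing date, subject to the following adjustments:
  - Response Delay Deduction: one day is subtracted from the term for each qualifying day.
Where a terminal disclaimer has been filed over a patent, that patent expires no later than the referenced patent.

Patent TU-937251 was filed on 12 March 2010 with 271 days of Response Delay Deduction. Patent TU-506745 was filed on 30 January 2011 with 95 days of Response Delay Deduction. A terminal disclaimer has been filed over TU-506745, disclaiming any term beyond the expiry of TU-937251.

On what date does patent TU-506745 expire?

June 14, 2028

Natural term of TU-506745:
  Base: filing + 19 years → 30 January 2030.
  Response Delay Deduction: −95 days → 27 October 2029.
Expiry of referenced patent TU-937251:
  Base: filing + 19 years → 12 March 2029.
  Response Delay Deduction: −271 days → 14 June 2028.
Terminal disclaimer: TU-506745 expires on the earlier of 27 October 2029 and 14 June 2028.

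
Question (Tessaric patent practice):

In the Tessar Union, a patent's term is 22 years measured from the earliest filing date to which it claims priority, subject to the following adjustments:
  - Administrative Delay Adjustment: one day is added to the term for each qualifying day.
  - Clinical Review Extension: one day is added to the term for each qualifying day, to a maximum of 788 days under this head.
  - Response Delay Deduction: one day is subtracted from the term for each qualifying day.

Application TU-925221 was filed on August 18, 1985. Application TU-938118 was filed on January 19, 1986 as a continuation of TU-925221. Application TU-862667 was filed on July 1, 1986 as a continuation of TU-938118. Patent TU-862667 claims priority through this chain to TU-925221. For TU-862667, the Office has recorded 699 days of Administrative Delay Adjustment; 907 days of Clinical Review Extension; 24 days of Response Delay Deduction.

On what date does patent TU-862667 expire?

Earliest priority filing: 18 August 1985.
Base term: 18 August 1985 + 22 years → 18 August 2007.
Administrative Delay Adjustment: +699 days → 17 July 2009.
Clinical Review Extension: 907 days claimed exceeds the 788-day cap, so +788 days → 13 September 2011.
Response Delay Deduction: −24 days → 20 August 2011.

2011-08-20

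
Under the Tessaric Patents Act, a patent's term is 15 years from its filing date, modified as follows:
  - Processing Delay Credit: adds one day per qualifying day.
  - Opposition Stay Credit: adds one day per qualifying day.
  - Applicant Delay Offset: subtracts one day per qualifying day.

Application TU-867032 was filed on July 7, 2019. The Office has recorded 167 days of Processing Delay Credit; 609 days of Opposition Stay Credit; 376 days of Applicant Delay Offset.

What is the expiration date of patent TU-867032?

Base term: filing date + 15 years → 7 July 2034.
Processing Delay Credit: +167 days → 21 December 2034.
Opposition Stay Credit: +609 days → 21 August 2036.
Applicant Delay Offset: −376 days → 11 August 2035.

2035-08-11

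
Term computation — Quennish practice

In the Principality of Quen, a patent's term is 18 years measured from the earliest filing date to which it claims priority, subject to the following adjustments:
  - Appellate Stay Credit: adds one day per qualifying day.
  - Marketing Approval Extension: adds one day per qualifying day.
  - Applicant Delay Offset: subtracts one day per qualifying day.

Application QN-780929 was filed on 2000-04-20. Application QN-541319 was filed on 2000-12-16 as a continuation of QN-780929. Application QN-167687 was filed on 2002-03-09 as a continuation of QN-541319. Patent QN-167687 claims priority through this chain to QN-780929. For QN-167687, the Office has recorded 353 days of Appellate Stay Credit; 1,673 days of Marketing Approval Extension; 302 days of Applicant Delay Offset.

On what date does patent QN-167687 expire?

2023-01-08

Earliest priority filing: 20 April 2000.
Base term: 20 April 2000 + 18 years → 20 April 2018.
Appellate Stay Credit: +353 days → 8 April 2019.
Marketing Approval Extension: +1673 days → 6 November 2023.
Applicant Delay Offset: −302 days → 8 January 2023.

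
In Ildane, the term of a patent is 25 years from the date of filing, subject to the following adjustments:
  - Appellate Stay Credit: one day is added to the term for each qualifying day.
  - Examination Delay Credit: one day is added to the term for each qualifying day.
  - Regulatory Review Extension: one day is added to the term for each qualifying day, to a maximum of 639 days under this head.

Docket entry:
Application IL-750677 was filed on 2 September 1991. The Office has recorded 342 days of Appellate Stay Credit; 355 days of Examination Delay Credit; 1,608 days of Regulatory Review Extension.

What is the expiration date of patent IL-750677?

2020-04-30

Base term: filing date + 25 years → 2 September 2016.
Appellate Stay Credit: +342 days → 10 August 2017.
Examination Delay Credit: +355 days → 31 July 2018.
Regulatory Review Extension: 1608 days claimed exceeds the 639-day cap, so +639 days → 30 April 2020.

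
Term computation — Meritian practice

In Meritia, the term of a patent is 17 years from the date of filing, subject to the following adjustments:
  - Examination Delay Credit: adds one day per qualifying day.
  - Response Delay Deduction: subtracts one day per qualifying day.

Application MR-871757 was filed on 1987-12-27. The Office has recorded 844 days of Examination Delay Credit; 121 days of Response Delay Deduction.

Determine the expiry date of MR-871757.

2006-12-20

Base term: filing date + 17 years → 27 December 2004.
Examination Delay Credit: +844 days → 20 April 2007.
Response Delay Deduction: −121 days → 20 December 2006.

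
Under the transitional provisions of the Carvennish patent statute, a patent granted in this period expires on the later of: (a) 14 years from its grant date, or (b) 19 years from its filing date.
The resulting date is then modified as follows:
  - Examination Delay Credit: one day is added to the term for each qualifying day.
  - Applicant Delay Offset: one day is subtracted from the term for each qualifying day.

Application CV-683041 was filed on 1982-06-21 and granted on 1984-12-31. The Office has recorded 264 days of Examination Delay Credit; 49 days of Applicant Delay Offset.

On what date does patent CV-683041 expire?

January 22, 2002

(a) grant + 14 years → 31 December 1998.
(b) filing + 19 years → 21 June 2001.
Later of the two: 21 June 2001.
Examination Delay Credit: +264 days → 12 March 2002.
Applicant Delay Offset: −49 days → 22 January 2002.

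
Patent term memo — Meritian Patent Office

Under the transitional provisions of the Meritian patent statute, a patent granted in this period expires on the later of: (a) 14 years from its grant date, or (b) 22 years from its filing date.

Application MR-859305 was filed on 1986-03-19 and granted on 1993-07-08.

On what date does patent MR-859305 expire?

(a) grant + 14 years → 8 July 2007.
(b) filing + 22 years → 19 March 2008.
Later of the two: 19 March 2008.

2008-03-19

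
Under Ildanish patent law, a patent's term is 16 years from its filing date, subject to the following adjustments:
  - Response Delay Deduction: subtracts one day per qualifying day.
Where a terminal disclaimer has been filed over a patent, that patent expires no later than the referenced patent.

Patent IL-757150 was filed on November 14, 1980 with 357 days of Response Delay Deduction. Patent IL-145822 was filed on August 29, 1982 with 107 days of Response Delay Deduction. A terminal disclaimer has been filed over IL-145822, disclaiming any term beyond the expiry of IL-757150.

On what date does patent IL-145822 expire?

Natural term of IL-145822:
  Base: filing + 16 years → 29 August 1998.
  Response Delay Deduction: −107 days → 14 May 1998.
Expiry of referenced patent IL-757150:
  Base: filing + 16 years → 14 November 1996.
  Response Delay Deduction: −357 days → 23 November 1995.
Terminal disclaimer: IL-145822 expires on the earlier of 14 May 1998 and 23 November 1995.

1995-11-23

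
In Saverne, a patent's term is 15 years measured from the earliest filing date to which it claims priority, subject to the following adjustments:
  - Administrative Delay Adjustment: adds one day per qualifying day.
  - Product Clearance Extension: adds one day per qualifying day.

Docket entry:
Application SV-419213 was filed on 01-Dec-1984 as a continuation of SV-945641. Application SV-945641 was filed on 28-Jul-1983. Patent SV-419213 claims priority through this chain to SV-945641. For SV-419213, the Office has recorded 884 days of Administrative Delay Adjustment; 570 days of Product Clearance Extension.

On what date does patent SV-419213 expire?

Earliest priority filing: 28 July 1983.
Base term: 28 July 1983 + 15 years → 28 July 1998.
Administrative Delay Adjustment: +884 days → 28 December 2000.
Product Clearance Extension: +570 days → 21 July 2002.

July 21, 2002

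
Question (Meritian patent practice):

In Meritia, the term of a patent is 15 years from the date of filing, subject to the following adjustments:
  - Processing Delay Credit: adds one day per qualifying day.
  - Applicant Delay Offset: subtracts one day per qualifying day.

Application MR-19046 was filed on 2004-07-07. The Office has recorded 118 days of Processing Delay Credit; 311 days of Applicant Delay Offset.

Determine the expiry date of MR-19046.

2018-12-26

Base term: filing date + 15 years → 7 July 2019.
Processing Delay Credit: +118 days → 2 November 2019.
Applicant Delay Offset: −311 days → 26 December 2018.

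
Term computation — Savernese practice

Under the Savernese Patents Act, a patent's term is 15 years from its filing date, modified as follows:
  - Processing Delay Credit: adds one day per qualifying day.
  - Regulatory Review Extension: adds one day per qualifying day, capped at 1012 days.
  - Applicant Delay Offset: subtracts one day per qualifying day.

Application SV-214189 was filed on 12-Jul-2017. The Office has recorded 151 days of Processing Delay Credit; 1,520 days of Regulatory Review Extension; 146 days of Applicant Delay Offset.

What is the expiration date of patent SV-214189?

Base term: filing date + 15 years → 12 July 2032.
Processing Delay Credit: +151 days → 10 December 2032.
Regulatory Review Extension: 1520 days claimed exceeds the 1012-day cap, so +1012 days → 18 September 2035.
Applicant Delay Offset: −146 days → 25 April 2035.

April 25, 2035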